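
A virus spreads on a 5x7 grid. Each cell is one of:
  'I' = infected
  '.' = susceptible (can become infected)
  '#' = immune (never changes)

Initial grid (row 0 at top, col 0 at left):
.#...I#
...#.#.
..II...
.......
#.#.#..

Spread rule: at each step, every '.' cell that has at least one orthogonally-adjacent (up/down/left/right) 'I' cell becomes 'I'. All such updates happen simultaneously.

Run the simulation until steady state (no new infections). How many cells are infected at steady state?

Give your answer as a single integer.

Answer: 28

Derivation:
Step 0 (initial): 3 infected
Step 1: +6 new -> 9 infected
Step 2: +9 new -> 18 infected
Step 3: +5 new -> 23 infected
Step 4: +4 new -> 27 infected
Step 5: +1 new -> 28 infected
Step 6: +0 new -> 28 infected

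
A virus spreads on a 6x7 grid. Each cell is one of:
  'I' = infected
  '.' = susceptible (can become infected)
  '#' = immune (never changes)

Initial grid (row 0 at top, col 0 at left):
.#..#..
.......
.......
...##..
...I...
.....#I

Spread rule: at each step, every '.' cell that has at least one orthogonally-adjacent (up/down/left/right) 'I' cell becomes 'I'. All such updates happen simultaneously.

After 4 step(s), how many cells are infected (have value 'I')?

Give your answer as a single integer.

Step 0 (initial): 2 infected
Step 1: +4 new -> 6 infected
Step 2: +6 new -> 12 infected
Step 3: +6 new -> 18 infected
Step 4: +7 new -> 25 infected

Answer: 25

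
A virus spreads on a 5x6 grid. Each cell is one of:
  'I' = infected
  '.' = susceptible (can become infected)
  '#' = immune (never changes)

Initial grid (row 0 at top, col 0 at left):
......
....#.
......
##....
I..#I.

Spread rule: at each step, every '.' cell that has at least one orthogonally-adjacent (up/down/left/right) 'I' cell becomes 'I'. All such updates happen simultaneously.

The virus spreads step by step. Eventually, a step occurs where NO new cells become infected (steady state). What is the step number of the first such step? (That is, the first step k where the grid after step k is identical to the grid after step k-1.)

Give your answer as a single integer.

Answer: 9

Derivation:
Step 0 (initial): 2 infected
Step 1: +3 new -> 5 infected
Step 2: +4 new -> 9 infected
Step 3: +3 new -> 12 infected
Step 4: +3 new -> 15 infected
Step 5: +4 new -> 19 infected
Step 6: +4 new -> 23 infected
Step 7: +2 new -> 25 infected
Step 8: +1 new -> 26 infected
Step 9: +0 new -> 26 infected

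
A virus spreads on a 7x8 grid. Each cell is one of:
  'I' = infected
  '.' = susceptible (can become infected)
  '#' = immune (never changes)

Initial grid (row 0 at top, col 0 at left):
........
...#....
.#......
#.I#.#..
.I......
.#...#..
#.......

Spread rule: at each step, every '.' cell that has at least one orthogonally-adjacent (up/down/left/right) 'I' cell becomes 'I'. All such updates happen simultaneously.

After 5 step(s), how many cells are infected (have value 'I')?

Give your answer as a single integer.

Answer: 34

Derivation:
Step 0 (initial): 2 infected
Step 1: +4 new -> 6 infected
Step 2: +5 new -> 11 infected
Step 3: +6 new -> 17 infected
Step 4: +10 new -> 27 infected
Step 5: +7 new -> 34 infected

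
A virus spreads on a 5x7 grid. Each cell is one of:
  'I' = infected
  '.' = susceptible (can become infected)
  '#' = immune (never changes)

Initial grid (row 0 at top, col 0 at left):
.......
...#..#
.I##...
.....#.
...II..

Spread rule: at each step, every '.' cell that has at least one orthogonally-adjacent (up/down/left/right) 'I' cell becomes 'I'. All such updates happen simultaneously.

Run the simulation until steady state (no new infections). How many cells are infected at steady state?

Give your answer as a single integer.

Answer: 30

Derivation:
Step 0 (initial): 3 infected
Step 1: +7 new -> 10 infected
Step 2: +8 new -> 18 infected
Step 3: +6 new -> 24 infected
Step 4: +4 new -> 28 infected
Step 5: +1 new -> 29 infected
Step 6: +1 new -> 30 infected
Step 7: +0 new -> 30 infected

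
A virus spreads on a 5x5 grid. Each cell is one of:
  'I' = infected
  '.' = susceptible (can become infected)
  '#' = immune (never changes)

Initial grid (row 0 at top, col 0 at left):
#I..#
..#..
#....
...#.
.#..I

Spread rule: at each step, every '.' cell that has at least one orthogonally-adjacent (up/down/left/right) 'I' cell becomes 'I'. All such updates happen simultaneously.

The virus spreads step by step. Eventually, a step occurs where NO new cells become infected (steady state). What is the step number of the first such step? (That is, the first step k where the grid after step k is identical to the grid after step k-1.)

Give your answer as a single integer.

Answer: 6

Derivation:
Step 0 (initial): 2 infected
Step 1: +4 new -> 6 infected
Step 2: +5 new -> 11 infected
Step 3: +6 new -> 17 infected
Step 4: +1 new -> 18 infected
Step 5: +1 new -> 19 infected
Step 6: +0 new -> 19 infected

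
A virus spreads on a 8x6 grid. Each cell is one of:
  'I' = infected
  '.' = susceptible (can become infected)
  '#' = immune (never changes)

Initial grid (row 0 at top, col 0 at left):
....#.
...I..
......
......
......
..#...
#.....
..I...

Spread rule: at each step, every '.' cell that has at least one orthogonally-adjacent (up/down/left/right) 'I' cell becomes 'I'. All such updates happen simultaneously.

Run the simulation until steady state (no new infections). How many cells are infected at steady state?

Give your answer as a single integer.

Answer: 45

Derivation:
Step 0 (initial): 2 infected
Step 1: +7 new -> 9 infected
Step 2: +10 new -> 19 infected
Step 3: +12 new -> 31 infected
Step 4: +10 new -> 41 infected
Step 5: +4 new -> 45 infected
Step 6: +0 new -> 45 infected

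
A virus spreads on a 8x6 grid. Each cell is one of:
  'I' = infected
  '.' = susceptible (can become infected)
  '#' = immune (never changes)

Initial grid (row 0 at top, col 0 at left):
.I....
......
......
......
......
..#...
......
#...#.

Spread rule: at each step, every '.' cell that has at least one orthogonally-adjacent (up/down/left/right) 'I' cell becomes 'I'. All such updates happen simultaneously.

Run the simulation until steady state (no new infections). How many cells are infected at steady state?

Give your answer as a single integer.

Step 0 (initial): 1 infected
Step 1: +3 new -> 4 infected
Step 2: +4 new -> 8 infected
Step 3: +5 new -> 13 infected
Step 4: +6 new -> 19 infected
Step 5: +6 new -> 25 infected
Step 6: +5 new -> 30 infected
Step 7: +6 new -> 36 infected
Step 8: +4 new -> 40 infected
Step 9: +3 new -> 43 infected
Step 10: +1 new -> 44 infected
Step 11: +1 new -> 45 infected
Step 12: +0 new -> 45 infected

Answer: 45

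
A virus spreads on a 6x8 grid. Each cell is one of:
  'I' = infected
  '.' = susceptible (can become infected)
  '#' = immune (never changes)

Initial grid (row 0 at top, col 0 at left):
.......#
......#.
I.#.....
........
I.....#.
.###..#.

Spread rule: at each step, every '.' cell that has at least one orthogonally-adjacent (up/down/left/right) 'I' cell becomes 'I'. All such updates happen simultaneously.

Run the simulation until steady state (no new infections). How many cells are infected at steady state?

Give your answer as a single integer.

Answer: 40

Derivation:
Step 0 (initial): 2 infected
Step 1: +5 new -> 7 infected
Step 2: +4 new -> 11 infected
Step 3: +4 new -> 15 infected
Step 4: +4 new -> 19 infected
Step 5: +6 new -> 25 infected
Step 6: +5 new -> 30 infected
Step 7: +3 new -> 33 infected
Step 8: +3 new -> 36 infected
Step 9: +2 new -> 38 infected
Step 10: +2 new -> 40 infected
Step 11: +0 new -> 40 infected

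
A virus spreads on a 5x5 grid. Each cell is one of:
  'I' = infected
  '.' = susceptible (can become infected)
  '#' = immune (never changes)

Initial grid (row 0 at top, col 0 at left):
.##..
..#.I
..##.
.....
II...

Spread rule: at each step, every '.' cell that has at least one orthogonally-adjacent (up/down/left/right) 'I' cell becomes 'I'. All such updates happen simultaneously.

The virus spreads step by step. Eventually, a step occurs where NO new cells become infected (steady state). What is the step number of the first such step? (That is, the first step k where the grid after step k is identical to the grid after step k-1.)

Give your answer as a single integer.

Answer: 5

Derivation:
Step 0 (initial): 3 infected
Step 1: +6 new -> 9 infected
Step 2: +6 new -> 15 infected
Step 3: +4 new -> 19 infected
Step 4: +1 new -> 20 infected
Step 5: +0 new -> 20 infected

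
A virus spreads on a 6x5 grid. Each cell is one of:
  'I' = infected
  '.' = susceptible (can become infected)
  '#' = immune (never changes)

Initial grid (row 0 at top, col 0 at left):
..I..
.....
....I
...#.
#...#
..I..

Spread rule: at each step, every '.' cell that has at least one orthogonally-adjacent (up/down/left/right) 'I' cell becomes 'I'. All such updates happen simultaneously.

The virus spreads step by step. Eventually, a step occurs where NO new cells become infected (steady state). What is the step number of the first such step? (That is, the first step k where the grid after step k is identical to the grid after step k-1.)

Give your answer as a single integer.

Answer: 5

Derivation:
Step 0 (initial): 3 infected
Step 1: +9 new -> 12 infected
Step 2: +10 new -> 22 infected
Step 3: +3 new -> 25 infected
Step 4: +2 new -> 27 infected
Step 5: +0 new -> 27 infected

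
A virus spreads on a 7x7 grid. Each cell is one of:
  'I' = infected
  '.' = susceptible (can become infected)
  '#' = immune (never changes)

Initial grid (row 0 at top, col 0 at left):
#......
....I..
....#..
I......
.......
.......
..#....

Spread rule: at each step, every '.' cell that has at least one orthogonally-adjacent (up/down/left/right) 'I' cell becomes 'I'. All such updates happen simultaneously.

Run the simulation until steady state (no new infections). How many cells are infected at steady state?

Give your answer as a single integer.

Answer: 46

Derivation:
Step 0 (initial): 2 infected
Step 1: +6 new -> 8 infected
Step 2: +11 new -> 19 infected
Step 3: +10 new -> 29 infected
Step 4: +7 new -> 36 infected
Step 5: +4 new -> 40 infected
Step 6: +4 new -> 44 infected
Step 7: +2 new -> 46 infected
Step 8: +0 new -> 46 infected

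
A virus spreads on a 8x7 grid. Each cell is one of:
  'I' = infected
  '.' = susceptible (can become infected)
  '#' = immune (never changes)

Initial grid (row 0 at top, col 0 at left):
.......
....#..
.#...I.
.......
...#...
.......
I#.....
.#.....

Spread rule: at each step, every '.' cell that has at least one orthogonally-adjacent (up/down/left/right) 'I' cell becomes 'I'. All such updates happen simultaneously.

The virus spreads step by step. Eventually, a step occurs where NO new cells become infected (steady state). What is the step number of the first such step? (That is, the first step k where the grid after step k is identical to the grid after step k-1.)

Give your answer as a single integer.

Answer: 7

Derivation:
Step 0 (initial): 2 infected
Step 1: +6 new -> 8 infected
Step 2: +8 new -> 16 infected
Step 3: +11 new -> 27 infected
Step 4: +11 new -> 38 infected
Step 5: +8 new -> 46 infected
Step 6: +5 new -> 51 infected
Step 7: +0 new -> 51 infected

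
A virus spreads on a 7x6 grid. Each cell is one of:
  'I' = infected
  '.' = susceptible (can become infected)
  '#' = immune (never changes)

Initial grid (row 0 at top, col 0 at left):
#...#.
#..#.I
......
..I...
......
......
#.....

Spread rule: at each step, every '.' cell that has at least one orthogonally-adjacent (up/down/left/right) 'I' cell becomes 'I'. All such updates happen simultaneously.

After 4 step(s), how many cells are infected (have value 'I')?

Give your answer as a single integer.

Step 0 (initial): 2 infected
Step 1: +7 new -> 9 infected
Step 2: +10 new -> 19 infected
Step 3: +9 new -> 28 infected
Step 4: +7 new -> 35 infected

Answer: 35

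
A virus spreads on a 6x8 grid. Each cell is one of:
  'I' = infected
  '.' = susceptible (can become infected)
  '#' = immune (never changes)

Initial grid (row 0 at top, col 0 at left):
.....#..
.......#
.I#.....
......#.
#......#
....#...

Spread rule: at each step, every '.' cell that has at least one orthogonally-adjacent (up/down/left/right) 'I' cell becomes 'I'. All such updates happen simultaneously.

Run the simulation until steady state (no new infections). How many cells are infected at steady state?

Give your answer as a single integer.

Answer: 41

Derivation:
Step 0 (initial): 1 infected
Step 1: +3 new -> 4 infected
Step 2: +6 new -> 10 infected
Step 3: +6 new -> 16 infected
Step 4: +7 new -> 23 infected
Step 5: +6 new -> 29 infected
Step 6: +3 new -> 32 infected
Step 7: +4 new -> 36 infected
Step 8: +3 new -> 39 infected
Step 9: +2 new -> 41 infected
Step 10: +0 new -> 41 infected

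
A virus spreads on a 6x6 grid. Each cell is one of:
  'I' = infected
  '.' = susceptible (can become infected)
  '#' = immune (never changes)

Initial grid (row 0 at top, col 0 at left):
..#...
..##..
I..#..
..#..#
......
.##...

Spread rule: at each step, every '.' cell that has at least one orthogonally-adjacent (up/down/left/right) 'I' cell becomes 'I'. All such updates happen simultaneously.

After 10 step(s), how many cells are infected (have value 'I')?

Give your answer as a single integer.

Answer: 26

Derivation:
Step 0 (initial): 1 infected
Step 1: +3 new -> 4 infected
Step 2: +5 new -> 9 infected
Step 3: +3 new -> 12 infected
Step 4: +1 new -> 13 infected
Step 5: +1 new -> 14 infected
Step 6: +3 new -> 17 infected
Step 7: +3 new -> 20 infected
Step 8: +2 new -> 22 infected
Step 9: +2 new -> 24 infected
Step 10: +2 new -> 26 infected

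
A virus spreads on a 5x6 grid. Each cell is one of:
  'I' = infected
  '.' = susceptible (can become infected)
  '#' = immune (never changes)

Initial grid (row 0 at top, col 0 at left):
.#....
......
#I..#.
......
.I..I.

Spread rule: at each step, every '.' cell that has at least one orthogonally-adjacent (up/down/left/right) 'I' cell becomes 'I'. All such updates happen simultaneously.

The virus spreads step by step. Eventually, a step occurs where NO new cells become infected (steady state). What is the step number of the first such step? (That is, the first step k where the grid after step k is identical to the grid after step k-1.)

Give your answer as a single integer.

Step 0 (initial): 3 infected
Step 1: +8 new -> 11 infected
Step 2: +7 new -> 18 infected
Step 3: +4 new -> 22 infected
Step 4: +3 new -> 25 infected
Step 5: +2 new -> 27 infected
Step 6: +0 new -> 27 infected

Answer: 6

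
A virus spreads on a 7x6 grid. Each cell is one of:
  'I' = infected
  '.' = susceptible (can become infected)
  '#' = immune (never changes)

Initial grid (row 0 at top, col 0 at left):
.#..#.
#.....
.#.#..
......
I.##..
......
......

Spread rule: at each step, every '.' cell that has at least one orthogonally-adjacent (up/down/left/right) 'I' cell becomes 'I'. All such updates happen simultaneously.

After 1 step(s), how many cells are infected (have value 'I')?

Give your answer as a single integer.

Answer: 4

Derivation:
Step 0 (initial): 1 infected
Step 1: +3 new -> 4 infected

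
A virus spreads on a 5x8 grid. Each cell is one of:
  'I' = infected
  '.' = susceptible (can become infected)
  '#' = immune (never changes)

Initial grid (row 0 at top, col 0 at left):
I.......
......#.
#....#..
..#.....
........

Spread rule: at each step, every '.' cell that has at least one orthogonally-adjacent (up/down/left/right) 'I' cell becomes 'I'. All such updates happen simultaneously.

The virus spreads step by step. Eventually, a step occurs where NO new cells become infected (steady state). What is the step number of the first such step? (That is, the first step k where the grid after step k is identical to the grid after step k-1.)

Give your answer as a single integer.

Answer: 12

Derivation:
Step 0 (initial): 1 infected
Step 1: +2 new -> 3 infected
Step 2: +2 new -> 5 infected
Step 3: +3 new -> 8 infected
Step 4: +4 new -> 12 infected
Step 5: +5 new -> 17 infected
Step 6: +6 new -> 23 infected
Step 7: +3 new -> 26 infected
Step 8: +3 new -> 29 infected
Step 9: +3 new -> 32 infected
Step 10: +3 new -> 35 infected
Step 11: +1 new -> 36 infected
Step 12: +0 new -> 36 infected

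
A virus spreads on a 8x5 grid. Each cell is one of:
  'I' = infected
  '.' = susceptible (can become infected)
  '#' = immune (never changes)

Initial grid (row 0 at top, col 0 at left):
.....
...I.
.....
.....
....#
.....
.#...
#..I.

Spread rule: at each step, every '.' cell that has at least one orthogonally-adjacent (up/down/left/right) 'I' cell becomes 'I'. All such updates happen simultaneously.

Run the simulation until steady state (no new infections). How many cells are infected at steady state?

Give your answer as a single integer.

Answer: 37

Derivation:
Step 0 (initial): 2 infected
Step 1: +7 new -> 9 infected
Step 2: +10 new -> 19 infected
Step 3: +8 new -> 27 infected
Step 4: +5 new -> 32 infected
Step 5: +3 new -> 35 infected
Step 6: +2 new -> 37 infected
Step 7: +0 new -> 37 infected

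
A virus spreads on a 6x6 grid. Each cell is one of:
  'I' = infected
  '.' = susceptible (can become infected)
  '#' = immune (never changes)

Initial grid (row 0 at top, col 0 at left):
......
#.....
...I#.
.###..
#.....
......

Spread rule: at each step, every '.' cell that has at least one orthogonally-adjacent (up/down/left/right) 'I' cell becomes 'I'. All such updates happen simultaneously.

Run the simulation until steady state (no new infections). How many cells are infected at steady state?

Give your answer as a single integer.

Step 0 (initial): 1 infected
Step 1: +2 new -> 3 infected
Step 2: +4 new -> 7 infected
Step 3: +5 new -> 12 infected
Step 4: +4 new -> 16 infected
Step 5: +2 new -> 18 infected
Step 6: +2 new -> 20 infected
Step 7: +2 new -> 22 infected
Step 8: +2 new -> 24 infected
Step 9: +2 new -> 26 infected
Step 10: +2 new -> 28 infected
Step 11: +1 new -> 29 infected
Step 12: +1 new -> 30 infected
Step 13: +0 new -> 30 infected

Answer: 30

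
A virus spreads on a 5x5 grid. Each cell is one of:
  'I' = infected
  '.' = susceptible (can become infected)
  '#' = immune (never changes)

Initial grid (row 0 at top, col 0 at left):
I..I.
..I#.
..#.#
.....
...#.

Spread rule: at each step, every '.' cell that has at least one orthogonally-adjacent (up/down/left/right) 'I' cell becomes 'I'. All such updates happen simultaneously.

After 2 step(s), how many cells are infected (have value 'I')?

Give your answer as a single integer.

Answer: 11

Derivation:
Step 0 (initial): 3 infected
Step 1: +5 new -> 8 infected
Step 2: +3 new -> 11 infected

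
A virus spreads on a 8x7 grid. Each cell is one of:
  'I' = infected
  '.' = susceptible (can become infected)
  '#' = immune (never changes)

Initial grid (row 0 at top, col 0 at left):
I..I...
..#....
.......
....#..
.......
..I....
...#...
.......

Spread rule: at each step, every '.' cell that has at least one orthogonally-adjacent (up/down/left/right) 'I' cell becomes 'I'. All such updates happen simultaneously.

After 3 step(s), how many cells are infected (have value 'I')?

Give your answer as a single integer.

Step 0 (initial): 3 infected
Step 1: +9 new -> 12 infected
Step 2: +12 new -> 24 infected
Step 3: +15 new -> 39 infected

Answer: 39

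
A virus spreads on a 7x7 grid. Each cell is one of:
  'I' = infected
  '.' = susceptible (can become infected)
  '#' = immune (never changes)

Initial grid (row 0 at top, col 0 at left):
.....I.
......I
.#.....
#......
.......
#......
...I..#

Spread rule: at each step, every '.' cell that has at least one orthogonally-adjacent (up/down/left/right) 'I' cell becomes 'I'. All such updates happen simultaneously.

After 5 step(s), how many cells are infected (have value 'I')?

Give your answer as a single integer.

Step 0 (initial): 3 infected
Step 1: +7 new -> 10 infected
Step 2: +9 new -> 19 infected
Step 3: +11 new -> 30 infected
Step 4: +8 new -> 38 infected
Step 5: +5 new -> 43 infected

Answer: 43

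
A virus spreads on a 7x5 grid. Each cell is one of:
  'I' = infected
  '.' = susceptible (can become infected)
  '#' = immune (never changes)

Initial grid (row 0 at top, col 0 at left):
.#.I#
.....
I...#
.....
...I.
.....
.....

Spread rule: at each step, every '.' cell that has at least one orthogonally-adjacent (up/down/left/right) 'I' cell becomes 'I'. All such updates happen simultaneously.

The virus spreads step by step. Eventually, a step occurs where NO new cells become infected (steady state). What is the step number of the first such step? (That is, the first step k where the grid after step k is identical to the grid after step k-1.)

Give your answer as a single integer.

Answer: 5

Derivation:
Step 0 (initial): 3 infected
Step 1: +9 new -> 12 infected
Step 2: +14 new -> 26 infected
Step 3: +4 new -> 30 infected
Step 4: +2 new -> 32 infected
Step 5: +0 new -> 32 infected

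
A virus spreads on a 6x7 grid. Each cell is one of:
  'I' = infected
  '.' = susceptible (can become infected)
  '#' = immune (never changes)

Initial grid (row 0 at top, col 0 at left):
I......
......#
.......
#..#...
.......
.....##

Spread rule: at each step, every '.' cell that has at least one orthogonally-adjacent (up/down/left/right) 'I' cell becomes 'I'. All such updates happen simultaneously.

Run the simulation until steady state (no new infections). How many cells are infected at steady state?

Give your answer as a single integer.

Answer: 37

Derivation:
Step 0 (initial): 1 infected
Step 1: +2 new -> 3 infected
Step 2: +3 new -> 6 infected
Step 3: +3 new -> 9 infected
Step 4: +4 new -> 13 infected
Step 5: +5 new -> 18 infected
Step 6: +6 new -> 24 infected
Step 7: +5 new -> 29 infected
Step 8: +4 new -> 33 infected
Step 9: +3 new -> 36 infected
Step 10: +1 new -> 37 infected
Step 11: +0 new -> 37 infected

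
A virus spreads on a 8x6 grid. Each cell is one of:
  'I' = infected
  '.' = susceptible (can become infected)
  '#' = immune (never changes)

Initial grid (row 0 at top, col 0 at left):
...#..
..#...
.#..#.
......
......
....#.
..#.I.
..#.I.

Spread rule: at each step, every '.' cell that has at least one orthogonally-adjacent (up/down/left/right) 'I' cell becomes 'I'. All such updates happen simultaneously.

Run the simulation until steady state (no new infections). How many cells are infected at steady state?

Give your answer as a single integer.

Answer: 41

Derivation:
Step 0 (initial): 2 infected
Step 1: +4 new -> 6 infected
Step 2: +2 new -> 8 infected
Step 3: +3 new -> 11 infected
Step 4: +5 new -> 16 infected
Step 5: +7 new -> 23 infected
Step 6: +7 new -> 30 infected
Step 7: +4 new -> 34 infected
Step 8: +2 new -> 36 infected
Step 9: +1 new -> 37 infected
Step 10: +2 new -> 39 infected
Step 11: +1 new -> 40 infected
Step 12: +1 new -> 41 infected
Step 13: +0 new -> 41 infected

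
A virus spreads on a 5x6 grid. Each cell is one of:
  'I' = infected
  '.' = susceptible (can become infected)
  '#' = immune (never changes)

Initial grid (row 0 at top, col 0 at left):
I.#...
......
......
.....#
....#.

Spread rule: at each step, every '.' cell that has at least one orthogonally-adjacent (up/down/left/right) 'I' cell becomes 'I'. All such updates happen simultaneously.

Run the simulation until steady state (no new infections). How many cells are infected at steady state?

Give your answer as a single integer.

Answer: 26

Derivation:
Step 0 (initial): 1 infected
Step 1: +2 new -> 3 infected
Step 2: +2 new -> 5 infected
Step 3: +3 new -> 8 infected
Step 4: +4 new -> 12 infected
Step 5: +5 new -> 17 infected
Step 6: +5 new -> 22 infected
Step 7: +4 new -> 26 infected
Step 8: +0 new -> 26 infected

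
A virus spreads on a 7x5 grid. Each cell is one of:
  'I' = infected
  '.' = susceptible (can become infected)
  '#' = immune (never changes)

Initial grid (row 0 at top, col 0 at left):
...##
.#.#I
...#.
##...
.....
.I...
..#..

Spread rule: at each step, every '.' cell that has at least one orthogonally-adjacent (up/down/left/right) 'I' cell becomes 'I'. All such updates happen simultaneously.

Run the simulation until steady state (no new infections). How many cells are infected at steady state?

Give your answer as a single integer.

Answer: 27

Derivation:
Step 0 (initial): 2 infected
Step 1: +5 new -> 7 infected
Step 2: +5 new -> 12 infected
Step 3: +6 new -> 18 infected
Step 4: +2 new -> 20 infected
Step 5: +2 new -> 22 infected
Step 6: +2 new -> 24 infected
Step 7: +2 new -> 26 infected
Step 8: +1 new -> 27 infected
Step 9: +0 new -> 27 infected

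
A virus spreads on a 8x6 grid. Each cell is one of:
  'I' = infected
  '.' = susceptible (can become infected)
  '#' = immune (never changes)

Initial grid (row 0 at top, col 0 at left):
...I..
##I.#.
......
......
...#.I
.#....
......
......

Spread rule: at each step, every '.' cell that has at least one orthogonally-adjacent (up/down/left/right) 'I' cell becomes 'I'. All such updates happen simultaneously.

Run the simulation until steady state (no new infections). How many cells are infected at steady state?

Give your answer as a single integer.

Answer: 43

Derivation:
Step 0 (initial): 3 infected
Step 1: +7 new -> 10 infected
Step 2: +9 new -> 19 infected
Step 3: +10 new -> 29 infected
Step 4: +5 new -> 34 infected
Step 5: +3 new -> 37 infected
Step 6: +3 new -> 40 infected
Step 7: +2 new -> 42 infected
Step 8: +1 new -> 43 infected
Step 9: +0 new -> 43 infected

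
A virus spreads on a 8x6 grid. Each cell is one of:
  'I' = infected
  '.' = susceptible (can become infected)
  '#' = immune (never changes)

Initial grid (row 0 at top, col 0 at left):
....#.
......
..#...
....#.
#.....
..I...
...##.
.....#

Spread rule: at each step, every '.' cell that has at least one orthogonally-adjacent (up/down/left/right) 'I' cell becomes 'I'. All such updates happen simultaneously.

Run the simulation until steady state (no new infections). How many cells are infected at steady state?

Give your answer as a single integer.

Step 0 (initial): 1 infected
Step 1: +4 new -> 5 infected
Step 2: +7 new -> 12 infected
Step 3: +7 new -> 19 infected
Step 4: +7 new -> 26 infected
Step 5: +5 new -> 31 infected
Step 6: +6 new -> 37 infected
Step 7: +3 new -> 40 infected
Step 8: +1 new -> 41 infected
Step 9: +0 new -> 41 infected

Answer: 41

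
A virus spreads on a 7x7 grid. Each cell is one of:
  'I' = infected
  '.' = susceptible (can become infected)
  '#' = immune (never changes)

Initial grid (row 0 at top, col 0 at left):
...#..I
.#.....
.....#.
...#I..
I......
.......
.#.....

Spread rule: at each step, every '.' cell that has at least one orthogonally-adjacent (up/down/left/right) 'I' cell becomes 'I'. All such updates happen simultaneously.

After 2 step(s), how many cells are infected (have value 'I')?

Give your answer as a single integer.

Step 0 (initial): 3 infected
Step 1: +8 new -> 11 infected
Step 2: +14 new -> 25 infected

Answer: 25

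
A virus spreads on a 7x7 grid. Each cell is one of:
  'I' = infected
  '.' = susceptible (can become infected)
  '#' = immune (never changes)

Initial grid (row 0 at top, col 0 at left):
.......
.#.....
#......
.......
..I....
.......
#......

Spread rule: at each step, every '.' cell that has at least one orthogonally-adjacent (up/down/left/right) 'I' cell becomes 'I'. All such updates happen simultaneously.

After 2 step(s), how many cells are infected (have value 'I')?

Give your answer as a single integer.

Step 0 (initial): 1 infected
Step 1: +4 new -> 5 infected
Step 2: +8 new -> 13 infected

Answer: 13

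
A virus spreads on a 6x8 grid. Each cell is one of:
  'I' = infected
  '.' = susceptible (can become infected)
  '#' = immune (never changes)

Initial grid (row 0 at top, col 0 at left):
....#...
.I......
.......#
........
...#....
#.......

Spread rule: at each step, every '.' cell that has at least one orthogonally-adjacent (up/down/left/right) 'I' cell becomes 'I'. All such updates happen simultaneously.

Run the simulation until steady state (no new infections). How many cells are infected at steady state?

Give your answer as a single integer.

Step 0 (initial): 1 infected
Step 1: +4 new -> 5 infected
Step 2: +6 new -> 11 infected
Step 3: +6 new -> 17 infected
Step 4: +6 new -> 23 infected
Step 5: +5 new -> 28 infected
Step 6: +6 new -> 34 infected
Step 7: +4 new -> 38 infected
Step 8: +3 new -> 41 infected
Step 9: +2 new -> 43 infected
Step 10: +1 new -> 44 infected
Step 11: +0 new -> 44 infected

Answer: 44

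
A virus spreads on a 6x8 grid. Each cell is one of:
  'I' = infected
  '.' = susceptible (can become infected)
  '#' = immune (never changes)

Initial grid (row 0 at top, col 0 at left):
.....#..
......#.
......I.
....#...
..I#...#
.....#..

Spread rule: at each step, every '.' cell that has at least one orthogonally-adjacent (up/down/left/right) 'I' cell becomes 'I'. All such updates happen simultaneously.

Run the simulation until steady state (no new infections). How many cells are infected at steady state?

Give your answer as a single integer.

Step 0 (initial): 2 infected
Step 1: +6 new -> 8 infected
Step 2: +12 new -> 20 infected
Step 3: +10 new -> 30 infected
Step 4: +8 new -> 38 infected
Step 5: +3 new -> 41 infected
Step 6: +1 new -> 42 infected
Step 7: +0 new -> 42 infected

Answer: 42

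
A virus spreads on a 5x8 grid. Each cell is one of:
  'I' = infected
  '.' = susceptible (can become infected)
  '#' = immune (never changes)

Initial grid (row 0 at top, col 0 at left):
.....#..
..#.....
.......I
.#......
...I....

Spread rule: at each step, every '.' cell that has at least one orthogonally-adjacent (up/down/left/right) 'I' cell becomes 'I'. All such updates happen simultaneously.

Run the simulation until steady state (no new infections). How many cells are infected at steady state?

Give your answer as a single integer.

Answer: 37

Derivation:
Step 0 (initial): 2 infected
Step 1: +6 new -> 8 infected
Step 2: +10 new -> 18 infected
Step 3: +8 new -> 26 infected
Step 4: +4 new -> 30 infected
Step 5: +4 new -> 34 infected
Step 6: +2 new -> 36 infected
Step 7: +1 new -> 37 infected
Step 8: +0 new -> 37 infected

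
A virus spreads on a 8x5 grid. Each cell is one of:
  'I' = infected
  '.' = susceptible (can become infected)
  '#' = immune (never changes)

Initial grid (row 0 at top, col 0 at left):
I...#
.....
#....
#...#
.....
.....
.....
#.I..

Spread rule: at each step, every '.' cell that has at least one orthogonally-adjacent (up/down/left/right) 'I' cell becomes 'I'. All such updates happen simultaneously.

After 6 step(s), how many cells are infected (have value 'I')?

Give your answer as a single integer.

Answer: 35

Derivation:
Step 0 (initial): 2 infected
Step 1: +5 new -> 7 infected
Step 2: +6 new -> 13 infected
Step 3: +8 new -> 21 infected
Step 4: +8 new -> 29 infected
Step 5: +5 new -> 34 infected
Step 6: +1 new -> 35 infected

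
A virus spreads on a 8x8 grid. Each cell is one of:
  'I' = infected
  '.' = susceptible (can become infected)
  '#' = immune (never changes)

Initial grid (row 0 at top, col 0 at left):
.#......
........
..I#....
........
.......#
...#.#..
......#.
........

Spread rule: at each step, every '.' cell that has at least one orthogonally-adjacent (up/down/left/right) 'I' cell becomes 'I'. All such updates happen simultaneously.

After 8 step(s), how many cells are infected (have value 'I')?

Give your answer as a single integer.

Step 0 (initial): 1 infected
Step 1: +3 new -> 4 infected
Step 2: +7 new -> 11 infected
Step 3: +8 new -> 19 infected
Step 4: +9 new -> 28 infected
Step 5: +10 new -> 38 infected
Step 6: +9 new -> 47 infected
Step 7: +6 new -> 53 infected
Step 8: +2 new -> 55 infected

Answer: 55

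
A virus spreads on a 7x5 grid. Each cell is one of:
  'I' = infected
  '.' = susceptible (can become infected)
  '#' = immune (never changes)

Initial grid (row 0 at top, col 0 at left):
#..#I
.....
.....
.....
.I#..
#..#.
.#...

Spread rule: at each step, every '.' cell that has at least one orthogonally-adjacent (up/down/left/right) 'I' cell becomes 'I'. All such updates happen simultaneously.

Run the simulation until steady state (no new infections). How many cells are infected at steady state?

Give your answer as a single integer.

Step 0 (initial): 2 infected
Step 1: +4 new -> 6 infected
Step 2: +6 new -> 12 infected
Step 3: +8 new -> 20 infected
Step 4: +6 new -> 26 infected
Step 5: +2 new -> 28 infected
Step 6: +0 new -> 28 infected

Answer: 28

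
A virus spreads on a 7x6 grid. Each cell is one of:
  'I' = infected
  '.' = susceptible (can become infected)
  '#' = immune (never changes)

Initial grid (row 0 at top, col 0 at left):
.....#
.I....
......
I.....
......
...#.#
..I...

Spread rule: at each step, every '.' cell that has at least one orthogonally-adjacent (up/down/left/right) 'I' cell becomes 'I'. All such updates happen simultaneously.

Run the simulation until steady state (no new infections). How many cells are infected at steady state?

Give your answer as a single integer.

Step 0 (initial): 3 infected
Step 1: +10 new -> 13 infected
Step 2: +11 new -> 24 infected
Step 3: +7 new -> 31 infected
Step 4: +5 new -> 36 infected
Step 5: +3 new -> 39 infected
Step 6: +0 new -> 39 infected

Answer: 39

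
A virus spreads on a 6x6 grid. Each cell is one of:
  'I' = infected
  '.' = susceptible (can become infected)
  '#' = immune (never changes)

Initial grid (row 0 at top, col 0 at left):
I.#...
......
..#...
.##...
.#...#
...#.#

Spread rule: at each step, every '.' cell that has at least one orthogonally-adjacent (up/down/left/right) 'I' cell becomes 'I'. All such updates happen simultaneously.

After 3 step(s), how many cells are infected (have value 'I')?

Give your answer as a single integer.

Answer: 8

Derivation:
Step 0 (initial): 1 infected
Step 1: +2 new -> 3 infected
Step 2: +2 new -> 5 infected
Step 3: +3 new -> 8 infected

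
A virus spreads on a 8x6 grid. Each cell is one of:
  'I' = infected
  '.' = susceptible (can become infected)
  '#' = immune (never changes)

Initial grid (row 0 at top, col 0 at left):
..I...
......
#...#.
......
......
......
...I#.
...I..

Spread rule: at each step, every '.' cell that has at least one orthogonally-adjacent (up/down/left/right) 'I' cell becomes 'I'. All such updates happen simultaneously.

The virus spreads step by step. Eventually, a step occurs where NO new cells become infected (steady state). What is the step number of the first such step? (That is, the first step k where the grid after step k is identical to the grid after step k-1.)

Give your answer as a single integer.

Answer: 6

Derivation:
Step 0 (initial): 3 infected
Step 1: +7 new -> 10 infected
Step 2: +11 new -> 21 infected
Step 3: +14 new -> 35 infected
Step 4: +6 new -> 41 infected
Step 5: +4 new -> 45 infected
Step 6: +0 new -> 45 infected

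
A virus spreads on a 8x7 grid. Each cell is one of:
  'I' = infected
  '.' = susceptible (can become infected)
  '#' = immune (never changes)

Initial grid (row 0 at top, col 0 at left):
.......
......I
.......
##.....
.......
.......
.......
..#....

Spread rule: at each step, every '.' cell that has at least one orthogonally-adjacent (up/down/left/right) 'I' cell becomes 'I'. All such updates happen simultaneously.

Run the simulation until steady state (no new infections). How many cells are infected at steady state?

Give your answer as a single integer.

Answer: 53

Derivation:
Step 0 (initial): 1 infected
Step 1: +3 new -> 4 infected
Step 2: +4 new -> 8 infected
Step 3: +5 new -> 13 infected
Step 4: +6 new -> 19 infected
Step 5: +7 new -> 26 infected
Step 6: +8 new -> 34 infected
Step 7: +6 new -> 40 infected
Step 8: +4 new -> 44 infected
Step 9: +4 new -> 48 infected
Step 10: +2 new -> 50 infected
Step 11: +2 new -> 52 infected
Step 12: +1 new -> 53 infected
Step 13: +0 new -> 53 infected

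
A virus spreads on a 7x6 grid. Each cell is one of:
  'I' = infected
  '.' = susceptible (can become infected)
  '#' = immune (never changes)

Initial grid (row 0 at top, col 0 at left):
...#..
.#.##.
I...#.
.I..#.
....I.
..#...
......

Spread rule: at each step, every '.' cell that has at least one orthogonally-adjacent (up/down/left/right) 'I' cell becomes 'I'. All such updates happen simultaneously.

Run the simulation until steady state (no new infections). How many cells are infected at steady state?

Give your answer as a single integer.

Answer: 35

Derivation:
Step 0 (initial): 3 infected
Step 1: +8 new -> 11 infected
Step 2: +10 new -> 21 infected
Step 3: +8 new -> 29 infected
Step 4: +4 new -> 33 infected
Step 5: +1 new -> 34 infected
Step 6: +1 new -> 35 infected
Step 7: +0 new -> 35 infected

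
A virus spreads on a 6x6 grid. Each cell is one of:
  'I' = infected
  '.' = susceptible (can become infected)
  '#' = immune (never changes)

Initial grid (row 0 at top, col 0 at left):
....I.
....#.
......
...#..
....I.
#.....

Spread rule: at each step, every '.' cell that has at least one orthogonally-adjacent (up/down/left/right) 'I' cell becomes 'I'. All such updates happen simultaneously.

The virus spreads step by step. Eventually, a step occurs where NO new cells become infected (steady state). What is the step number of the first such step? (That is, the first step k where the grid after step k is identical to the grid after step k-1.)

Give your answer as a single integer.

Answer: 7

Derivation:
Step 0 (initial): 2 infected
Step 1: +6 new -> 8 infected
Step 2: +8 new -> 16 infected
Step 3: +7 new -> 23 infected
Step 4: +6 new -> 29 infected
Step 5: +3 new -> 32 infected
Step 6: +1 new -> 33 infected
Step 7: +0 new -> 33 infected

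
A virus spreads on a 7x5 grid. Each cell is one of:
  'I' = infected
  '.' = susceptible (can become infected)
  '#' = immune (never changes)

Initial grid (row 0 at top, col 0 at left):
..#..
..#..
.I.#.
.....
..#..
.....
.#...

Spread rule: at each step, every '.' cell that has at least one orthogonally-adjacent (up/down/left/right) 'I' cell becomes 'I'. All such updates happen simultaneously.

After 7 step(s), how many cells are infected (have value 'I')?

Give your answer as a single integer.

Step 0 (initial): 1 infected
Step 1: +4 new -> 5 infected
Step 2: +5 new -> 10 infected
Step 3: +4 new -> 14 infected
Step 4: +4 new -> 18 infected
Step 5: +5 new -> 23 infected
Step 6: +3 new -> 26 infected
Step 7: +3 new -> 29 infected

Answer: 29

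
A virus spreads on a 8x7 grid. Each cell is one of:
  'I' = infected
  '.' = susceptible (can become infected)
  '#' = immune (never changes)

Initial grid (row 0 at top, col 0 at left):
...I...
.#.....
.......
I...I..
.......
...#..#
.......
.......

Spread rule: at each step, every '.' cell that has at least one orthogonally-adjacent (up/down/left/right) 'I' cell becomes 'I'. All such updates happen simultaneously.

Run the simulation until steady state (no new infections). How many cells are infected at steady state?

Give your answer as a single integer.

Step 0 (initial): 3 infected
Step 1: +10 new -> 13 infected
Step 2: +15 new -> 28 infected
Step 3: +11 new -> 39 infected
Step 4: +7 new -> 46 infected
Step 5: +5 new -> 51 infected
Step 6: +2 new -> 53 infected
Step 7: +0 new -> 53 infected

Answer: 53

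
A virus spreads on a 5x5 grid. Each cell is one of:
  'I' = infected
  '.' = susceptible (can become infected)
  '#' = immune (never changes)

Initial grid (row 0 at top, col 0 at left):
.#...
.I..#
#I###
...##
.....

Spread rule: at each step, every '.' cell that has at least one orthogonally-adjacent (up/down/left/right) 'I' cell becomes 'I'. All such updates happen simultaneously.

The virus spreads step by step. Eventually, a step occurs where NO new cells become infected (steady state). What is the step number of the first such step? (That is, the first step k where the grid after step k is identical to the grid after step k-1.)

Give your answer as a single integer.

Step 0 (initial): 2 infected
Step 1: +3 new -> 5 infected
Step 2: +6 new -> 11 infected
Step 3: +3 new -> 14 infected
Step 4: +2 new -> 16 infected
Step 5: +1 new -> 17 infected
Step 6: +0 new -> 17 infected

Answer: 6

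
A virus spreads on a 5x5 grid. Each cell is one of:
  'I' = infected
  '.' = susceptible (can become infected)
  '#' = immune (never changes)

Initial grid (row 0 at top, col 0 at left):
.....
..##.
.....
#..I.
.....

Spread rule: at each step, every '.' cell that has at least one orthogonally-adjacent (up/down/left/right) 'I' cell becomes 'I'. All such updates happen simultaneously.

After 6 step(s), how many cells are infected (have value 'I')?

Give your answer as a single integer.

Answer: 22

Derivation:
Step 0 (initial): 1 infected
Step 1: +4 new -> 5 infected
Step 2: +5 new -> 10 infected
Step 3: +3 new -> 13 infected
Step 4: +4 new -> 17 infected
Step 5: +3 new -> 20 infected
Step 6: +2 new -> 22 infected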